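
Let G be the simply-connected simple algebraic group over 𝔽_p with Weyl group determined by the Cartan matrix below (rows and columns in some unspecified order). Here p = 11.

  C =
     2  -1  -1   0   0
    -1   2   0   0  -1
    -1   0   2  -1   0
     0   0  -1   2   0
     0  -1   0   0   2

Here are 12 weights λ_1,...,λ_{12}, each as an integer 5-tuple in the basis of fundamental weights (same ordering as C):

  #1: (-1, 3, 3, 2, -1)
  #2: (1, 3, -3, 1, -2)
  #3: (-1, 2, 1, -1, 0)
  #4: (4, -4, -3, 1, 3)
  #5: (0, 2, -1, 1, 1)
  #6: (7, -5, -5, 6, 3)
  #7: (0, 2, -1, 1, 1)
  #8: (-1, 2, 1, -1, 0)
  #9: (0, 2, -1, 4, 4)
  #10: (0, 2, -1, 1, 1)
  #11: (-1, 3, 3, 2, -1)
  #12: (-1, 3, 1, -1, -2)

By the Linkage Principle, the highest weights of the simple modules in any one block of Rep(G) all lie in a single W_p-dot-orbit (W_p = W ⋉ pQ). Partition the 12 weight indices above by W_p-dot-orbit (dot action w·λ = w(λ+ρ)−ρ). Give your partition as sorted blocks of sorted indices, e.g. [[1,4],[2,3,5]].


Cartan matrix: type A_5 (|W|=720); un-permuting the 5 rows.

W_11-reps of the 12 weights in Ā_11 (same 5-coord order as C):

    λ_1+ρ ↦ (0, 4, 4, 3, 0)
    λ_2+ρ ↦ (0, 3, 2, 0, 1)
    λ_3+ρ ↦ (0, 3, 2, 0, 1)
    λ_4+ρ ↦ (0, 3, 2, 0, 1)
    λ_5+ρ ↦ (1, 3, 0, 2, 2)
    λ_6+ρ ↦ (0, 4, 4, 3, 0)
    λ_7+ρ ↦ (1, 3, 0, 2, 2)
    λ_8+ρ ↦ (0, 3, 2, 0, 1)
    λ_9+ρ ↦ (1, 3, 0, 2, 2)
    λ_10+ρ ↦ (1, 3, 0, 2, 2)
    λ_11+ρ ↦ (0, 4, 4, 3, 0)
    λ_12+ρ ↦ (0, 3, 2, 0, 1)

Linkage partition of the 12 weights (3 classes, p=11):

[[1, 6, 11], [2, 3, 4, 8, 12], [5, 7, 9, 10]]


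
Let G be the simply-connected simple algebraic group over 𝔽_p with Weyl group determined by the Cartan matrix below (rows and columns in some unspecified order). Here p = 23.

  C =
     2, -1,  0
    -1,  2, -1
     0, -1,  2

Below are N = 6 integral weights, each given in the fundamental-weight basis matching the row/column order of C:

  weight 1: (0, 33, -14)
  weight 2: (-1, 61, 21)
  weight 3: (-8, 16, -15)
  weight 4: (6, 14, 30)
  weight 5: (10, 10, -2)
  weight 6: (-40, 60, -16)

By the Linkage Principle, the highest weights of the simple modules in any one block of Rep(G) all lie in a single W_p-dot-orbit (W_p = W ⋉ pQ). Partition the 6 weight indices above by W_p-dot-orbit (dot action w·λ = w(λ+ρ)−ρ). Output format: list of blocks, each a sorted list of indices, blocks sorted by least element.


A_3 Cartan matrix, 3 simple roots permuted; ρ=(1,1,1).

λ_j+ρ reflected into Ā_23 (⟨·,θ^∨⟩≤23); 3-tuples as given:

  1: (11, 10, 1)
  2: (15, 1, 7)
  3: (3, 4, 10)
  4: (15, 1, 7)
  5: (11, 10, 1)
  6: (15, 1, 7)

The 6 indices split into 3 linkage classes (same alcove rep ⇔ same W_23-dot-orbit):

[[1, 5], [2, 4, 6], [3]]


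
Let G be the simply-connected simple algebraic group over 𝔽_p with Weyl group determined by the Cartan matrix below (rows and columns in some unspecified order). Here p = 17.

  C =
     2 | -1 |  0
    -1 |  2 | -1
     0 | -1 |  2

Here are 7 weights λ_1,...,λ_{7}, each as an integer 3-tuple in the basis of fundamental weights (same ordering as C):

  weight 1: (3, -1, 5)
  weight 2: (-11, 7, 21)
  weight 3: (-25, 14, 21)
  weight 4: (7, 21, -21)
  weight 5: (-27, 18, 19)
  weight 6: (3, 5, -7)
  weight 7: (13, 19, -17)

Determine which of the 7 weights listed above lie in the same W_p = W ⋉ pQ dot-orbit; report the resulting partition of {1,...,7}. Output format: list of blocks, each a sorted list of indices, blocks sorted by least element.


Cartan matrix: type A_3 (|W|=24); un-permuting the 3 rows.

λ_j+ρ reflected into Ā_17 (⟨·,θ^∨⟩≤17); 3-tuples as given:

    λ_1+ρ ↦ (4, 0, 6)
    λ_2+ρ ↦ (2, 3, 4)
    λ_3+ρ ↦ (2, 3, 4)
    λ_4+ρ ↦ (2, 3, 4)
    λ_5+ρ ↦ (2, 3, 4)
    λ_6+ρ ↦ (4, 0, 6)
    λ_7+ρ ↦ (3, 0, 1)

Partition of {1..7} into 3 W_17-dot-orbits:

[[1, 6], [2, 3, 4, 5], [7]]


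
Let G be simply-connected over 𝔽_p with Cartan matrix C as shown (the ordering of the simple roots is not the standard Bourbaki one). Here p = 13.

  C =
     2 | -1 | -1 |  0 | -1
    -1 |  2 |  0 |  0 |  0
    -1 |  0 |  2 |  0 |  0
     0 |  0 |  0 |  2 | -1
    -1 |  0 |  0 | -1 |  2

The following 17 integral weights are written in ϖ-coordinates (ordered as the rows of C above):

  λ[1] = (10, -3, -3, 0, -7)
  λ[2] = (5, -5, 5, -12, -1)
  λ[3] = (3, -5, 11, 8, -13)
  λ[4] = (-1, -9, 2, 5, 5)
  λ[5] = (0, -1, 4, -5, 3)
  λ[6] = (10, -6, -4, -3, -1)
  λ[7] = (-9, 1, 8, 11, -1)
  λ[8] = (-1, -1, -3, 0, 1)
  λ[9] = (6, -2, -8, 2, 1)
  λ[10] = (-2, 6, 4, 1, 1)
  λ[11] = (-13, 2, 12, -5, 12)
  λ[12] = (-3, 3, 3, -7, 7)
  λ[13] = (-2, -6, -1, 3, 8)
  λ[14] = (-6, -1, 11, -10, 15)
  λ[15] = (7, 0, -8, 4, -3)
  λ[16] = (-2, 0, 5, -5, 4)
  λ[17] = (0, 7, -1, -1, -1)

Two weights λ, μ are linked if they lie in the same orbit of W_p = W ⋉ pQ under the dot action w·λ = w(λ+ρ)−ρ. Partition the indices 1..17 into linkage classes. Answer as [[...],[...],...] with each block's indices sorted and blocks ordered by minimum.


D_5 Cartan matrix, 5 simple roots permuted; ρ=(1,1,1,1,1).

W_13-reps of the 17 weights in Ā_13 (same 5-coord order as C):

  λ_1+ρ ↦ (1, 2, 2, 5, 1)
  λ_2+ρ ↦ (1, 5, 3, 0, 1)
  λ_3+ρ ↦ (1, 8, 0, 0, 0)
  λ_4+ρ ↦ (1, 0, 5, 4, 0)
  λ_5+ρ ↦ (1, 0, 5, 4, 0)
  λ_6+ρ ↦ (1, 5, 3, 0, 1)
  λ_7+ρ ↦ (1, 0, 5, 4, 0)
  λ_8+ρ ↦ (0, 2, 0, 1, 0)
  λ_9+ρ ↦ (1, 0, 6, 3, 1)
  λ_10+ρ ↦ (1, 5, 3, 0, 1)
  λ_11+ρ ↦ (1, 8, 0, 0, 0)
  λ_12+ρ ↦ (1, 2, 2, 5, 1)
  λ_13+ρ ↦ (1, 0, 5, 4, 0)
  λ_14+ρ ↦ (1, 5, 3, 0, 1)
  λ_15+ρ ↦ (1, 0, 6, 3, 1)
  λ_16+ρ ↦ (1, 0, 5, 4, 0)
  λ_17+ρ ↦ (1, 8, 0, 0, 0)

Partition of {1..17} into 6 W_13-dot-orbits:

[[1, 12], [2, 6, 10, 14], [3, 11, 17], [4, 5, 7, 13, 16], [8], [9, 15]]


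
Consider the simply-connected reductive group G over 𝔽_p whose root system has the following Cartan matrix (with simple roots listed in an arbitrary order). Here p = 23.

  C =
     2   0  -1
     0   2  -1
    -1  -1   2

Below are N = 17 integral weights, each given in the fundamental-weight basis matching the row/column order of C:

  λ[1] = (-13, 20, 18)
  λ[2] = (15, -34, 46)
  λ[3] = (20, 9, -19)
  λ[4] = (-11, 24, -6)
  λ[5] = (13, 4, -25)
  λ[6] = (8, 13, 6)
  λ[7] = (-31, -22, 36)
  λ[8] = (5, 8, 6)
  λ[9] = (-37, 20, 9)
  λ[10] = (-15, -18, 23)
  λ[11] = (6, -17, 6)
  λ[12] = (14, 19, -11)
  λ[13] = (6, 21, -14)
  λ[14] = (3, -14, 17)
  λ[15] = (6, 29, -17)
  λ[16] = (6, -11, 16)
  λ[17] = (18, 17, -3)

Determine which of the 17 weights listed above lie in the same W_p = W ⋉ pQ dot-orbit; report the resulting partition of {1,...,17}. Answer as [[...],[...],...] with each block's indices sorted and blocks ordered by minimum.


Dynkin diagram of C (from the 4 off-diagonal −1 entries): A_3.

Alcove-folded reps (p=23, 17 weights, presented ϖ-order):

  λ_1 → (5, 4, 2) · λ_2 → (6, 9, 7) · λ_3 → (3, 8, 10) · λ_4 → (3, 8, 10) · λ_5 → (4, 13, 5) · λ_6 → (2, 7, 7) · λ_7 → (2, 7, 7) · λ_8 → (6, 9, 7) · λ_9 → (3, 8, 10) · λ_10 → (6, 9, 7) · λ_11 → (2, 7, 7) · λ_12 → (3, 8, 10) · λ_13 → (6, 9, 7) · λ_14 → (4, 13, 5) · λ_15 → (2, 7, 7) · λ_16 → (6, 9, 7) · λ_17 → (5, 4, 2)

Linkage partition of the 17 weights (5 classes, p=23):

[[1, 17], [2, 8, 10, 13, 16], [3, 4, 9, 12], [5, 14], [6, 7, 11, 15]]


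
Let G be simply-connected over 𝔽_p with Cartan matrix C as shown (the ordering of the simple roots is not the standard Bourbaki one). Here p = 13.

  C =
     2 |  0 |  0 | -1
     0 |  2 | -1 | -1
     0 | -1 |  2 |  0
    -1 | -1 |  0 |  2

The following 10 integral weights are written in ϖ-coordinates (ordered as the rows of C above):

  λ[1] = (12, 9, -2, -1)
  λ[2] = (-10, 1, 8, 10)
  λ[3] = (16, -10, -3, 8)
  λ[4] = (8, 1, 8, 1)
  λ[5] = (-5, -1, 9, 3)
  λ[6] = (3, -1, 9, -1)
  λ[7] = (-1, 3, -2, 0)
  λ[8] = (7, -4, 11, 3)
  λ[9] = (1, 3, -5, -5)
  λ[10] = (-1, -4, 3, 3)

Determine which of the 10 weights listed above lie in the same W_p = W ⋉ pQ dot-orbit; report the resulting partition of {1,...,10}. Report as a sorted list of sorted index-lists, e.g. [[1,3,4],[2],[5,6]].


Dynkin diagram of C (from the 6 off-diagonal −1 entries): A_4.

λ_j+ρ reflected into Ā_13 (⟨·,θ^∨⟩≤13); 4-tuples as given:

    λ_1 → (3, 0, 9, 0)
    λ_2 → (0, 2, 0, 2)
    λ_3 → (0, 2, 0, 2)
    λ_4 → (0, 2, 0, 2)
    λ_5 → (3, 0, 9, 0)
    λ_6 → (3, 0, 9, 0)
    λ_7 → (0, 3, 1, 1)
    λ_8 → (0, 3, 1, 1)
    λ_9 → (0, 2, 0, 2)
    λ_10 → (0, 3, 1, 1)

Grouping the 10 weights by Ā_13-representative: 3 linkage classes.

[[1, 5, 6], [2, 3, 4, 9], [7, 8, 10]]


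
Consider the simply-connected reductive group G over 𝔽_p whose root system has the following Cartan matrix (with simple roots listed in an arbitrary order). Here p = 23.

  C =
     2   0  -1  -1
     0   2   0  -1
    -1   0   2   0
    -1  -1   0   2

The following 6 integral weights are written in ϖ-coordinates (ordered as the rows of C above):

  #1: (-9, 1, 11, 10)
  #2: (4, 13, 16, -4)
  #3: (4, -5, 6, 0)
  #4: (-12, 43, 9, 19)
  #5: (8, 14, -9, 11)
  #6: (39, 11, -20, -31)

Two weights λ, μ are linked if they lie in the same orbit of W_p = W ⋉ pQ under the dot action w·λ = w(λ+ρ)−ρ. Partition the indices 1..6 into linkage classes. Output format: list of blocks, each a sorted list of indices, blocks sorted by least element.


Cartan matrix: type A_4 (|W|=120); un-permuting the 4 rows.

W_23-reps of the 6 weights in Ā_23 (same 4-coord order as C):

  λ_1+ρ ↦ (8, 2, 4, 3);  λ_2+ρ ↦ (2, 1, 7, 3);  λ_3+ρ ↦ (2, 1, 7, 3);  λ_4+ρ ↦ (2, 1, 7, 3);  λ_5+ρ ↦ (4, 2, 1, 8);  λ_6+ρ ↦ (2, 1, 7, 3)

Partition of {1..6} into 3 W_23-dot-orbits:

[[1], [2, 3, 4, 6], [5]]


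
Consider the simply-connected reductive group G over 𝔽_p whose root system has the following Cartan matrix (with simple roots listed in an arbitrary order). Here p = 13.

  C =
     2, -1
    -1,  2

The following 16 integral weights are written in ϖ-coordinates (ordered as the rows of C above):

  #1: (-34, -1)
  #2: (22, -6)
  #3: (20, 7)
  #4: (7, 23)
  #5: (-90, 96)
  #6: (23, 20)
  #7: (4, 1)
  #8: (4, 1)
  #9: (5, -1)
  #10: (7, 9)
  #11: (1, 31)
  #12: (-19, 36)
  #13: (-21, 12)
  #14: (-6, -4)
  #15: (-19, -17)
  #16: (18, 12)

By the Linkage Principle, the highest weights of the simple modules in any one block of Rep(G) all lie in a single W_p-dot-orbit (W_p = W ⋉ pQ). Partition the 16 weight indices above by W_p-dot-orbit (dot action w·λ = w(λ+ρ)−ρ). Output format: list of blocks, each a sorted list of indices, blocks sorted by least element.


A_2 Cartan matrix, 2 simple roots permuted; ρ=(1,1).

Alcove-folded reps (p=13, 16 weights, presented ϖ-order):

  λ_1+ρ ↦ (6, 0);  λ_2+ρ ↦ (3, 5);  λ_3+ρ ↦ (3, 5);  λ_4+ρ ↦ (5, 6);  λ_5+ρ ↦ (5, 2);  λ_6+ρ ↦ (5, 2);  λ_7+ρ ↦ (5, 2);  λ_8+ρ ↦ (5, 2);  λ_9+ρ ↦ (6, 0);  λ_10+ρ ↦ (3, 5);  λ_11+ρ ↦ (5, 2);  λ_12+ρ ↦ (5, 6);  λ_13+ρ ↦ (6, 0);  λ_14+ρ ↦ (3, 5);  λ_15+ρ ↦ (3, 5);  λ_16+ρ ↦ (6, 0)

The 16 indices split into 4 linkage classes (same alcove rep ⇔ same W_13-dot-orbit):

[[1, 9, 13, 16], [2, 3, 10, 14, 15], [4, 12], [5, 6, 7, 8, 11]]


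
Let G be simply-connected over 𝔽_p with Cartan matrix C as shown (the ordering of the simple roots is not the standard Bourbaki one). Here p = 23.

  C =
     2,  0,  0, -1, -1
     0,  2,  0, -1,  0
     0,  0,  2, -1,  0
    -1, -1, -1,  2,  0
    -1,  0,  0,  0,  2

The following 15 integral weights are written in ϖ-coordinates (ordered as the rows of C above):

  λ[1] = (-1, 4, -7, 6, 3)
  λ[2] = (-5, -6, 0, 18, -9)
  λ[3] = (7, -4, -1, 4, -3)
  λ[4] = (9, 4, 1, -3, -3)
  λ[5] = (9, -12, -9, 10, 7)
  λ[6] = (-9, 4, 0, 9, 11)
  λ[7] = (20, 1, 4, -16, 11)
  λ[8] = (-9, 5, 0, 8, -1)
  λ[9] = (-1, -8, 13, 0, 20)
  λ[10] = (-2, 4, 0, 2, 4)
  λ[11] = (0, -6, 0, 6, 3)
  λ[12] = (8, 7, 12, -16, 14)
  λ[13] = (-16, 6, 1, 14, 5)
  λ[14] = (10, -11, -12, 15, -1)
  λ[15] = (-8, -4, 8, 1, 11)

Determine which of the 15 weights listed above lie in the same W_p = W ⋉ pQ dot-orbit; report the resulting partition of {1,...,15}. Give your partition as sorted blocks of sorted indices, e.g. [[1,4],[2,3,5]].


Dynkin diagram of C (from the 8 off-diagonal −1 entries): D_5.

Each λ_j+ρ reduced to Ā_23; 5-tuples below use C's row order:

  [1] (0, 5, 6, 1, 4);  [2] (1, 5, 1, 2, 4);  [3] (6, 3, 0, 2, 2);  [4] (6, 3, 0, 2, 2);  [5] (6, 3, 0, 2, 2);  [6] (1, 5, 1, 2, 4);  [7] (6, 3, 0, 2, 2);  [8] (0, 6, 1, 1, 8);  [9] (0, 6, 1, 1, 8);  [10] (1, 5, 1, 2, 4);  [11] (1, 5, 1, 2, 4);  [12] (0, 6, 1, 1, 8);  [13] (0, 6, 1, 1, 8);  [14] (0, 5, 6, 1, 4);  [15] (1, 5, 1, 2, 4)

These 15 weights hit 4 W_23-dot-orbits; sizes (2, 5, 4, 4):

[[1, 14], [2, 6, 10, 11, 15], [3, 4, 5, 7], [8, 9, 12, 13]]


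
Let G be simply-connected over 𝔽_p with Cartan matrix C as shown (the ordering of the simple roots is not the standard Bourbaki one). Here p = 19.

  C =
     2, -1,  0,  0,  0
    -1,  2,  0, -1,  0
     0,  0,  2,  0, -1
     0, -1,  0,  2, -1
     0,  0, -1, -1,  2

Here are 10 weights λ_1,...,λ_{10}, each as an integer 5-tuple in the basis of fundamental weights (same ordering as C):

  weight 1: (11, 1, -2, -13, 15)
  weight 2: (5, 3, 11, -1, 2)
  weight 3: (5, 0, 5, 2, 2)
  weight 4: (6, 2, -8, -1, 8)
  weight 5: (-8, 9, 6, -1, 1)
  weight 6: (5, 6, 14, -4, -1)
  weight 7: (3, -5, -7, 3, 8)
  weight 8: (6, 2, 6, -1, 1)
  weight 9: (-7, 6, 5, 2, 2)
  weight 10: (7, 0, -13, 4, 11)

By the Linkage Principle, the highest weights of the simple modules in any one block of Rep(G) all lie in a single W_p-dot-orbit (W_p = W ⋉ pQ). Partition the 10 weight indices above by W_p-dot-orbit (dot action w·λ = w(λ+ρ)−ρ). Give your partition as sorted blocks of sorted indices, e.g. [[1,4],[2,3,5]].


Root system A_5: the 5×5 matrix C matches after relabeling.

Each λ_j+ρ reduced to Ā_19; 5-tuples below use C's row order:

    λ_1 → (2, 10, 1, 2, 3)
    λ_2 → (0, 4, 6, 0, 3)
    λ_3 → (6, 1, 6, 3, 3)
    λ_4 → (7, 3, 7, 0, 2)
    λ_5 → (7, 3, 7, 0, 2)
    λ_6 → (0, 4, 6, 0, 3)
    λ_7 → (0, 4, 6, 0, 3)
    λ_8 → (7, 3, 7, 0, 2)
    λ_9 → (6, 1, 6, 3, 3)
    λ_10 → (1, 1, 5, 5, 0)

Grouping the 10 weights by Ā_19-representative: 5 linkage classes.

[[1], [2, 6, 7], [3, 9], [4, 5, 8], [10]]


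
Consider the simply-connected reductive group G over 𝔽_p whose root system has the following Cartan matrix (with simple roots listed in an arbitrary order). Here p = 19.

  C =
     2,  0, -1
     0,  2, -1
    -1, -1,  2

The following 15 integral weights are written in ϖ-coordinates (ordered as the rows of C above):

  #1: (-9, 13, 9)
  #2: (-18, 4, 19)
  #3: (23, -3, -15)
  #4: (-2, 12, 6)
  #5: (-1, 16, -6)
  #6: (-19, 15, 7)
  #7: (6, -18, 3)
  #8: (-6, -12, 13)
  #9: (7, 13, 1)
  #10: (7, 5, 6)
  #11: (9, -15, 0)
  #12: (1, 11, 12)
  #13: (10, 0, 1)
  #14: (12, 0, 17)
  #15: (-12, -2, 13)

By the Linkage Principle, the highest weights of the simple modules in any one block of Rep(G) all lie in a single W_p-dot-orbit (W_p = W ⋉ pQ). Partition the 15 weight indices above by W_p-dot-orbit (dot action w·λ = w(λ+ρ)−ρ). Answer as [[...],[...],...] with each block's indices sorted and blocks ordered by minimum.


A_3 Cartan matrix, 3 simple roots permuted; ρ=(1,1,1).

Folding the 15 weights λ_j+ρ into Ā_19 (reps in the given 3-coord order):

  λ_1 → (3, 9, 2)
  λ_2 → (11, 1, 2)
  λ_3 → (3, 9, 2)
  λ_4 → (0, 12, 6)
  λ_5 → (5, 12, 0)
  λ_6 → (3, 1, 10)
  λ_7 → (6, 4, 7)
  λ_8 → (3, 9, 2)
  λ_9 → (3, 9, 2)
  λ_10 → (6, 4, 7)
  λ_11 → (3, 1, 10)
  λ_12 → (6, 4, 7)
  λ_13 → (11, 1, 2)
  λ_14 → (0, 12, 6)
  λ_15 → (11, 1, 2)

These 15 weights hit 6 W_19-dot-orbits; sizes (4, 3, 2, 1, 2, 3):

[[1, 3, 8, 9], [2, 13, 15], [4, 14], [5], [6, 11], [7, 10, 12]]


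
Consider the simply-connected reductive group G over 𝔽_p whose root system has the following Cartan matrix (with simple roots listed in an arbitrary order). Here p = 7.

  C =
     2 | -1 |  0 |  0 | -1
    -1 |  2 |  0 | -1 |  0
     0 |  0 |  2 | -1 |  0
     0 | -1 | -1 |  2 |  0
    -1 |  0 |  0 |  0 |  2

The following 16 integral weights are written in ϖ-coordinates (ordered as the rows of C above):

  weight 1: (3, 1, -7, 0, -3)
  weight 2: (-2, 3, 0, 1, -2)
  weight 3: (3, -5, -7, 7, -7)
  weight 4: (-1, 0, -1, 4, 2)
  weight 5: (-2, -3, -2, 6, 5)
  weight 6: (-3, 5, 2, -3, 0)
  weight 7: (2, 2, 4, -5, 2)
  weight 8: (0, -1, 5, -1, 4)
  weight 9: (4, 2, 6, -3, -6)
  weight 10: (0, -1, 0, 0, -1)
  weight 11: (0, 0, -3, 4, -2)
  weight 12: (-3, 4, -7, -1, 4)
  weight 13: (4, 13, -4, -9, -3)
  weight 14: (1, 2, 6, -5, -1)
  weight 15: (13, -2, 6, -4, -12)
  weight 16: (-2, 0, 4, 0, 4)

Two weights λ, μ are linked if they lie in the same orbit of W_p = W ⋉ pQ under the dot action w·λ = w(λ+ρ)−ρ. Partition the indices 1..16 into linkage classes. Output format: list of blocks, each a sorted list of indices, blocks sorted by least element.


A_5 Cartan matrix, 5 simple roots permuted; ρ=(1,1,1,1,1).

Ā_7 reps of the 16 weights (A_5, coords as presented):

    λ_1 → (1, 2, 1, 2, 1)
    λ_2 → (1, 2, 1, 2, 1)
    λ_3 → (1, 2, 1, 2, 1)
    λ_4 → (0, 1, 2, 3, 1)
    λ_5 → (2, 1, 2, 1, 0)
    λ_6 → (1, 2, 1, 2, 1)
    λ_7 → (2, 1, 2, 1, 0)
    λ_8 → (1, 0, 1, 0, 0)
    λ_9 → (1, 0, 1, 1, 0)
    λ_10 → (1, 0, 1, 1, 0)
    λ_11 → (0, 1, 2, 3, 1)
    λ_12 → (1, 2, 1, 2, 1)
    λ_13 → (2, 1, 2, 1, 0)
    λ_14 → (0, 1, 2, 3, 1)
    λ_15 → (0, 1, 1, 2, 3)
    λ_16 → (1, 0, 1, 1, 0)

Grouping the 16 weights by Ā_7-representative: 6 linkage classes.

[[1, 2, 3, 6, 12], [4, 11, 14], [5, 7, 13], [8], [9, 10, 16], [15]]


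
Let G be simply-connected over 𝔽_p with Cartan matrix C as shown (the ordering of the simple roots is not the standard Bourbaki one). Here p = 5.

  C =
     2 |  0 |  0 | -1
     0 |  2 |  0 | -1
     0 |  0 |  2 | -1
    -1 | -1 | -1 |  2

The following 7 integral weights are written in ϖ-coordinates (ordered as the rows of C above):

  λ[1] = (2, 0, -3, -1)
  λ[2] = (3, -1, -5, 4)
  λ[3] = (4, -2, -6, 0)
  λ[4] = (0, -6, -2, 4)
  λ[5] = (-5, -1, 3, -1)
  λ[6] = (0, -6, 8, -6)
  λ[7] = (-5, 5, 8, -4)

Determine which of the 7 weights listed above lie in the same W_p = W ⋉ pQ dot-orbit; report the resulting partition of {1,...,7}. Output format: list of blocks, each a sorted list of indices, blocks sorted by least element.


Type D_4, rank 4, |W|=192; reorder rows/cols to standard.

Alcove-folded reps (p=5, 7 weights, presented ϖ-order):

  λ_1 → (1, 1, 0, 1)
  λ_2 → (0, 4, 0, 0)
  λ_3 → (0, 4, 0, 0)
  λ_4 → (0, 4, 0, 0)
  λ_5 → (0, 4, 0, 0)
  λ_6 → (0, 4, 0, 0)
  λ_7 → (1, 1, 0, 1)

Linkage partition of the 7 weights (2 classes, p=5):

[[1, 7], [2, 3, 4, 5, 6]]


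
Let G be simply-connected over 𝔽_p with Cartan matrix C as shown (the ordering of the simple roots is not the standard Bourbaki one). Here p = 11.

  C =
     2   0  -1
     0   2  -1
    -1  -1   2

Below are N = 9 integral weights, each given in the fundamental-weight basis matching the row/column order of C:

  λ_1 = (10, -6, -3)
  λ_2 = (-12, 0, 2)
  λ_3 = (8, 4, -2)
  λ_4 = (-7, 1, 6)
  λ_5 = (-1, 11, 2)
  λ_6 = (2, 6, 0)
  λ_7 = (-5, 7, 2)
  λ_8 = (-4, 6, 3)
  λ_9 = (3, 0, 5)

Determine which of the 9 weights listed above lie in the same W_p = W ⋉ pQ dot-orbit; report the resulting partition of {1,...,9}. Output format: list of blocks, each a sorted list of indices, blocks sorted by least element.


Cartan matrix: type A_3 (|W|=24); un-permuting the 3 rows.

Folding the 9 weights λ_j+ρ into Ā_11 (reps in the given 3-coord order):

  [1] (4, 2, 5);  [2] (3, 7, 1);  [3] (6, 2, 1);  [4] (6, 2, 1);  [5] (3, 7, 1);  [6] (3, 7, 1);  [7] (3, 7, 1);  [8] (3, 7, 1);  [9] (4, 1, 6)

4 distinct reps among the 9 weights ⇒ 4 W_11-linkage classes:

[[1], [2, 5, 6, 7, 8], [3, 4], [9]]


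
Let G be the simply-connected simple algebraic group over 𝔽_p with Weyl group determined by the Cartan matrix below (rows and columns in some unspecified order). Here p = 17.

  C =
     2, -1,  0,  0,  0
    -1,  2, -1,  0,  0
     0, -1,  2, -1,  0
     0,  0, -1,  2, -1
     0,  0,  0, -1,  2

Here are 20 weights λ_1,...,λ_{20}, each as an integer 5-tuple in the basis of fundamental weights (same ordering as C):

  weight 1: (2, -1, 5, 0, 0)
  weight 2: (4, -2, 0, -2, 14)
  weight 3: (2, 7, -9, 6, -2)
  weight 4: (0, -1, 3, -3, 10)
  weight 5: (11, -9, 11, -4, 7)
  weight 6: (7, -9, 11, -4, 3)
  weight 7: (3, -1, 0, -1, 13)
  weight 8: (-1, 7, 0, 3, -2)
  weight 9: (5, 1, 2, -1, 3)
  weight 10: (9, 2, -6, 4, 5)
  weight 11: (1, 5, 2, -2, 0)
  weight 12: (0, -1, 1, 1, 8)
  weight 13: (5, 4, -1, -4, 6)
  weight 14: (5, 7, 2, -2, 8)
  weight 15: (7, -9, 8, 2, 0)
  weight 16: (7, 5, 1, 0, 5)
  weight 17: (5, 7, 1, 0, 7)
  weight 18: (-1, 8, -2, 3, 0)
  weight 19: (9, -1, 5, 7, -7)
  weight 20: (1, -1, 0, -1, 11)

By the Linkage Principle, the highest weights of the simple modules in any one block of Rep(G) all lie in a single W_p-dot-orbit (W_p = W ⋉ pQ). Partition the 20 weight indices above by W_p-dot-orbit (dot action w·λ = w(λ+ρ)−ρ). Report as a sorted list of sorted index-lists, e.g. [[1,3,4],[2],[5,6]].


Cartan matrix: type A_5 (|W|=720); un-permuting the 5 rows.

Ā_17 reps of the 20 weights (A_5, coords as presented):

  1: (3, 0, 6, 1, 1)
  2: (2, 0, 1, 0, 12)
  3: (3, 0, 6, 1, 1)
  4: (1, 0, 2, 2, 9)
  5: (0, 8, 1, 3, 1)
  6: (0, 8, 1, 3, 1)
  7: (2, 0, 1, 0, 12)
  8: (0, 8, 1, 3, 1)
  9: (6, 2, 3, 0, 4)
  10: (6, 2, 3, 0, 4)
  11: (2, 6, 2, 1, 0)
  12: (1, 0, 2, 2, 9)
  13: (6, 2, 3, 0, 4)
  14: (2, 6, 2, 1, 0)
  15: (0, 8, 1, 3, 1)
  16: (2, 6, 2, 1, 0)
  17: (2, 6, 2, 1, 0)
  18: (0, 8, 1, 3, 1)
  19: (3, 0, 6, 1, 1)
  20: (2, 0, 1, 0, 12)

Linkage partition of the 20 weights (6 classes, p=17):

[[1, 3, 19], [2, 7, 20], [4, 12], [5, 6, 8, 15, 18], [9, 10, 13], [11, 14, 16, 17]]


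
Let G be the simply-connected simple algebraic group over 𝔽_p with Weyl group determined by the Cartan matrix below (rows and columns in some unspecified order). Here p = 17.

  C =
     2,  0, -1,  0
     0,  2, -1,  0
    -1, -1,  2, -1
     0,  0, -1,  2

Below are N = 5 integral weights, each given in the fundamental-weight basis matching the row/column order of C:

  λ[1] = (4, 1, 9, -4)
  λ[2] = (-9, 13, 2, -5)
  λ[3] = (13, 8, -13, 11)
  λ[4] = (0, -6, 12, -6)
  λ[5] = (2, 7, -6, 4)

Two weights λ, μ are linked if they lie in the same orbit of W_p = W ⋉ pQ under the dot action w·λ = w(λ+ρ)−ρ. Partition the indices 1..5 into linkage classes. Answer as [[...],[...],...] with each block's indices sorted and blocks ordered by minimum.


Root system D_4: the 4×4 matrix C matches after relabeling.

Alcove-folded reps (p=17, 5 weights, presented ϖ-order):

  1: (5, 2, 0, 3)
  2: (1, 5, 3, 5)
  3: (2, 3, 3, 0)
  4: (1, 5, 3, 5)
  5: (2, 3, 3, 0)

Grouping the 5 weights by Ā_17-representative: 3 linkage classes.

[[1], [2, 4], [3, 5]]


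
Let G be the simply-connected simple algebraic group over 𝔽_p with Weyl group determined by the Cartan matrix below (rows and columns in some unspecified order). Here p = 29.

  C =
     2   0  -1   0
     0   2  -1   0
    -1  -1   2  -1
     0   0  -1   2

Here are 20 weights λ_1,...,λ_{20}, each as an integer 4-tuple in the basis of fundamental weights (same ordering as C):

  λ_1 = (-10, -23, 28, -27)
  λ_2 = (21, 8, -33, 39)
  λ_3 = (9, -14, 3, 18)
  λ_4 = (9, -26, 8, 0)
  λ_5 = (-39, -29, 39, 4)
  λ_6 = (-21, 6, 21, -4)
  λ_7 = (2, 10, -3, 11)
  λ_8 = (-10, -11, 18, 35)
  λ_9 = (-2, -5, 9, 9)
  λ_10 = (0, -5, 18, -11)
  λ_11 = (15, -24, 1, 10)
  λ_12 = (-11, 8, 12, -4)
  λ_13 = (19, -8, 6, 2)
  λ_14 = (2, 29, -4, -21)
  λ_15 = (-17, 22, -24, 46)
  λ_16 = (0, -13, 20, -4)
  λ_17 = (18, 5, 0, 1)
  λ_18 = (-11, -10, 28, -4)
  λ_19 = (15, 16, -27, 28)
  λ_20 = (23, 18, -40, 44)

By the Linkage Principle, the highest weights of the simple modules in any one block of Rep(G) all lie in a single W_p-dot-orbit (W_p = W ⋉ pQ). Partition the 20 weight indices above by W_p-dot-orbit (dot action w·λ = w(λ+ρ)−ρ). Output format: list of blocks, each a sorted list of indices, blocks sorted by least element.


Type D_4, rank 4, |W|=192; reorder rows/cols to standard.

Folding the 20 weights λ_j+ρ into Ā_29 (reps in the given 4-coord order):

  [1] (19, 6, 1, 2) · [2] (1, 12, 6, 3) · [3] (1, 4, 5, 10) · [4] (1, 4, 5, 10) · [5] (1, 9, 2, 10) · [6] (19, 6, 1, 2) · [7] (1, 9, 2, 10) · [8] (10, 9, 0, 3) · [9] (1, 4, 5, 10) · [10] (1, 4, 5, 10) · [11] (5, 2, 6, 10) · [12] (10, 9, 0, 3) · [13] (19, 6, 1, 2) · [14] (19, 6, 1, 2) · [15] (5, 2, 6, 10) · [16] (1, 12, 6, 3) · [17] (19, 6, 1, 2) · [18] (10, 9, 0, 3) · [19] (10, 9, 0, 3) · [20] (1, 4, 5, 10)

6 distinct reps among the 20 weights ⇒ 6 W_29-linkage classes:

[[1, 6, 13, 14, 17], [2, 16], [3, 4, 9, 10, 20], [5, 7], [8, 12, 18, 19], [11, 15]]


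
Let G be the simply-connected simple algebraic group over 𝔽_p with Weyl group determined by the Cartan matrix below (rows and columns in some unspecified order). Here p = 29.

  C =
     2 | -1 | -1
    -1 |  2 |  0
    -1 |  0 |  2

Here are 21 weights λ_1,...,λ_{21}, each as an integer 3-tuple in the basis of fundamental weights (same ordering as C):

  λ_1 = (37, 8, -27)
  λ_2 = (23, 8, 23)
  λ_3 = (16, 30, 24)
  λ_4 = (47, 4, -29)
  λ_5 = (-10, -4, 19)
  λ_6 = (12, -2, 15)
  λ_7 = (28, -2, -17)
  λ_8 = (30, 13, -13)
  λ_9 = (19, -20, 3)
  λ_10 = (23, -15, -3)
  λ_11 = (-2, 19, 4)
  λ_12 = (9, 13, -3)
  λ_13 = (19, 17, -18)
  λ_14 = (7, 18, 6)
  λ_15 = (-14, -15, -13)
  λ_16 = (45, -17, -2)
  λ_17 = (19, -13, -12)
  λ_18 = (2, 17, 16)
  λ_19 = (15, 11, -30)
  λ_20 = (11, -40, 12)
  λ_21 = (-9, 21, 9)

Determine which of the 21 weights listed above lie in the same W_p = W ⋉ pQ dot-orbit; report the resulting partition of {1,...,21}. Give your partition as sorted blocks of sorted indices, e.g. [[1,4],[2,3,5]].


Root system A_3: the 3×3 matrix C matches after relabeling.

W_29-reps of the 21 weights in Ā_29 (same 3-coord order as C):

  λ_1+ρ ↦ (3, 9, 8);  λ_2+ρ ↦ (1, 19, 4);  λ_3+ρ ↦ (13, 2, 4);  λ_4+ρ ↦ (1, 19, 4);  λ_5+ρ ↦ (3, 9, 8);  λ_6+ρ ↦ (12, 1, 16);  λ_7+ρ ↦ (12, 1, 16);  λ_8+ρ ↦ (13, 2, 4);  λ_9+ρ ↦ (1, 19, 4);  λ_10+ρ ↦ (8, 14, 2);  λ_11+ρ ↦ (1, 19, 4);  λ_12+ρ ↦ (8, 14, 2);  λ_13+ρ ↦ (3, 9, 8);  λ_14+ρ ↦ (8, 14, 2);  λ_15+ρ ↦ (13, 2, 4);  λ_16+ρ ↦ (12, 1, 16);  λ_17+ρ ↦ (3, 9, 8);  λ_18+ρ ↦ (3, 9, 8);  λ_19+ρ ↦ (12, 1, 16);  λ_20+ρ ↦ (13, 2, 4);  λ_21+ρ ↦ (8, 14, 2)

Linkage partition of the 21 weights (5 classes, p=29):

[[1, 5, 13, 17, 18], [2, 4, 9, 11], [3, 8, 15, 20], [6, 7, 16, 19], [10, 12, 14, 21]]


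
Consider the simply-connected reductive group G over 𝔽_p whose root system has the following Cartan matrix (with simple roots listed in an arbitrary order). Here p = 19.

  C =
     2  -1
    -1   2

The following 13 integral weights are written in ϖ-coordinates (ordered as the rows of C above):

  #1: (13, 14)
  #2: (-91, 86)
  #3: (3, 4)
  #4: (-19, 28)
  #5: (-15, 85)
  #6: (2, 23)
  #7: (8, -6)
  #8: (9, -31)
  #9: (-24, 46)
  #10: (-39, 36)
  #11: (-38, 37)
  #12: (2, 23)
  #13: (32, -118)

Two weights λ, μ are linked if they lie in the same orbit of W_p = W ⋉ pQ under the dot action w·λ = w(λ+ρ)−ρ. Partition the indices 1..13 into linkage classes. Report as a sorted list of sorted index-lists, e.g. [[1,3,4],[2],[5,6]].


C ↔ A_2 under row/col permutation; |W(A_2)| = 6.

λ_j+ρ reflected into Ā_19 (⟨·,θ^∨⟩≤19); 2-tuples as given:

  λ_1 → (4, 5);  λ_2 → (5, 11);  λ_3 → (4, 5);  λ_4 → (8, 1);  λ_5 → (4, 5);  λ_6 → (5, 11);  λ_7 → (4, 5);  λ_8 → (8, 1);  λ_9 → (4, 5);  λ_10 → (0, 18);  λ_11 → (0, 18);  λ_12 → (5, 11);  λ_13 → (5, 11)

The 13 indices split into 4 linkage classes (same alcove rep ⇔ same W_19-dot-orbit):

[[1, 3, 5, 7, 9], [2, 6, 12, 13], [4, 8], [10, 11]]


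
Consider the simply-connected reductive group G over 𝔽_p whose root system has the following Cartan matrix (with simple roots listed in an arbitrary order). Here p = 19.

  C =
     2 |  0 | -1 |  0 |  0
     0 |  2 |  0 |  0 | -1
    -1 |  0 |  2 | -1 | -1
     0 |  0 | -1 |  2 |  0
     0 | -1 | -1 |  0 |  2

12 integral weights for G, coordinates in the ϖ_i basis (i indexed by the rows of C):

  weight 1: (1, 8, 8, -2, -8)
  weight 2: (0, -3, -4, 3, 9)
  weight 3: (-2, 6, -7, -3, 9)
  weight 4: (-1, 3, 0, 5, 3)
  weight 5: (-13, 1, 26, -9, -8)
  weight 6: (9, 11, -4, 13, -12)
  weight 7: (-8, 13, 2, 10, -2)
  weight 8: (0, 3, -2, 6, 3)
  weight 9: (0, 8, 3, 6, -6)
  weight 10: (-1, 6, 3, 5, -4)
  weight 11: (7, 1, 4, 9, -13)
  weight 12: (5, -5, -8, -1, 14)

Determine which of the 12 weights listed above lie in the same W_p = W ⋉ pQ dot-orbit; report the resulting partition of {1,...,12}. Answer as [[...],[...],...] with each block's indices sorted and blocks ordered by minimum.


Dynkin diagram of C (from the 8 off-diagonal −1 entries): D_5.

Alcove-folded reps (p=19, 12 weights, presented ϖ-order):

  1: (2, 2, 1, 1, 5) · 2: (2, 2, 1, 1, 5) · 3: (2, 2, 1, 1, 5) · 4: (0, 4, 1, 6, 3) · 5: (4, 0, 5, 0, 2) · 6: (4, 0, 5, 0, 2) · 7: (1, 5, 2, 3, 1) · 8: (0, 4, 1, 6, 3) · 9: (0, 4, 1, 6, 3) · 10: (0, 4, 1, 6, 3) · 11: (1, 5, 2, 3, 1) · 12: (0, 4, 1, 6, 3)

Partition of {1..12} into 4 W_19-dot-orbits:

[[1, 2, 3], [4, 8, 9, 10, 12], [5, 6], [7, 11]]


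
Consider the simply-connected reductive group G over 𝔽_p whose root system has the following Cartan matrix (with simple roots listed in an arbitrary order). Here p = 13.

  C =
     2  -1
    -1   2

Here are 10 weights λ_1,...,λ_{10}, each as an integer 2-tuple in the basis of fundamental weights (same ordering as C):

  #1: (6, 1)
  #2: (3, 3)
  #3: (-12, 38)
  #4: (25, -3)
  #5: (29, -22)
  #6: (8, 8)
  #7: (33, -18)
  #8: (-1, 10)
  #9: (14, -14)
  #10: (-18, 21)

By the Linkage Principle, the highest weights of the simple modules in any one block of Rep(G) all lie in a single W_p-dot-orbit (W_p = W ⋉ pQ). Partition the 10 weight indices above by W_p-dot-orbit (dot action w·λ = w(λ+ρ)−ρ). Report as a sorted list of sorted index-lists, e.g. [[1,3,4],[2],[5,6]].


C ↔ A_2 under row/col permutation; |W(A_2)| = 6.

W_13-reps of the 10 weights in Ā_13 (same 2-coord order as C):

  λ_1+ρ ↦ (7, 2) · λ_2+ρ ↦ (4, 4) · λ_3+ρ ↦ (0, 11) · λ_4+ρ ↦ (0, 11) · λ_5+ρ ↦ (4, 4) · λ_6+ρ ↦ (4, 4) · λ_7+ρ ↦ (4, 4) · λ_8+ρ ↦ (0, 11) · λ_9+ρ ↦ (0, 11) · λ_10+ρ ↦ (4, 4)

3 distinct reps among the 10 weights ⇒ 3 W_13-linkage classes:

[[1], [2, 5, 6, 7, 10], [3, 4, 8, 9]]


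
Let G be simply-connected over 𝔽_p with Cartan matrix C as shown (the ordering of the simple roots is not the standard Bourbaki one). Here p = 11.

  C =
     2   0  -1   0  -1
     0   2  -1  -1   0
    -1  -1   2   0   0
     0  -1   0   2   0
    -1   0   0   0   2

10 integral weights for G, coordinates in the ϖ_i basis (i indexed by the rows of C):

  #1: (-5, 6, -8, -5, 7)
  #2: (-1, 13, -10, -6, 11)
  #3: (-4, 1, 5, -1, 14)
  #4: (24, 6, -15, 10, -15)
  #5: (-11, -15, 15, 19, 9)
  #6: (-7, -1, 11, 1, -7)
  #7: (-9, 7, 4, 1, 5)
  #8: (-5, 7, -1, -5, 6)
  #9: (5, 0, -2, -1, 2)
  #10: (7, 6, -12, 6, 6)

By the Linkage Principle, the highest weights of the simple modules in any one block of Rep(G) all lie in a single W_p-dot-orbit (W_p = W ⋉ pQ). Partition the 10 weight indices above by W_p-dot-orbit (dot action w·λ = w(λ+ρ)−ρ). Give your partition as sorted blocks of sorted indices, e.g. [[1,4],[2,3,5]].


Dynkin diagram of C (from the 8 off-diagonal −1 entries): A_5.

Each λ_j+ρ reduced to Ā_11; 5-tuples below use C's row order:

  λ_1 → (0, 0, 4, 4, 3);  λ_2 → (5, 0, 1, 0, 3);  λ_3 → (1, 3, 3, 2, 2);  λ_4 → (0, 0, 4, 4, 3);  λ_5 → (5, 0, 1, 0, 3);  λ_6 → (5, 0, 1, 0, 3);  λ_7 → (1, 3, 3, 2, 2);  λ_8 → (0, 0, 4, 4, 3);  λ_9 → (5, 0, 1, 0, 3);  λ_10 → (0, 0, 4, 4, 3)

Linkage partition of the 10 weights (3 classes, p=11):

[[1, 4, 8, 10], [2, 5, 6, 9], [3, 7]]


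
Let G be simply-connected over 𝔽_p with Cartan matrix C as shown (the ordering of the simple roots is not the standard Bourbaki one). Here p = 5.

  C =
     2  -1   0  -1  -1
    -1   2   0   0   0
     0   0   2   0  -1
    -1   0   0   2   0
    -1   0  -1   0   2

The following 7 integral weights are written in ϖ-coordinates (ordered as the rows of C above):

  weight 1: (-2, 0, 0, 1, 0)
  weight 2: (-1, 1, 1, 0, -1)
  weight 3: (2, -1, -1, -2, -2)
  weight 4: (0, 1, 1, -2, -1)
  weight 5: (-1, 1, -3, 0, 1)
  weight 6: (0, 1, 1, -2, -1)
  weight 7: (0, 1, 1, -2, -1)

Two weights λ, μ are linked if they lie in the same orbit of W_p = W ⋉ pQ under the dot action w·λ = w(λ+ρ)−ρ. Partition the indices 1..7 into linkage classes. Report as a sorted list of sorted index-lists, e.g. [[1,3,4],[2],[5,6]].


D_5 Cartan matrix, 5 simple roots permuted; ρ=(1,1,1,1,1).

Each λ_j+ρ reduced to Ā_5; 5-tuples below use C's row order:

  [1] (1, 0, 1, 1, 0) · [2] (0, 2, 2, 1, 0) · [3] (1, 0, 1, 1, 0) · [4] (0, 2, 2, 1, 0) · [5] (0, 2, 2, 1, 0) · [6] (0, 2, 2, 1, 0) · [7] (0, 2, 2, 1, 0)

Partition of {1..7} into 2 W_5-dot-orbits:

[[1, 3], [2, 4, 5, 6, 7]]


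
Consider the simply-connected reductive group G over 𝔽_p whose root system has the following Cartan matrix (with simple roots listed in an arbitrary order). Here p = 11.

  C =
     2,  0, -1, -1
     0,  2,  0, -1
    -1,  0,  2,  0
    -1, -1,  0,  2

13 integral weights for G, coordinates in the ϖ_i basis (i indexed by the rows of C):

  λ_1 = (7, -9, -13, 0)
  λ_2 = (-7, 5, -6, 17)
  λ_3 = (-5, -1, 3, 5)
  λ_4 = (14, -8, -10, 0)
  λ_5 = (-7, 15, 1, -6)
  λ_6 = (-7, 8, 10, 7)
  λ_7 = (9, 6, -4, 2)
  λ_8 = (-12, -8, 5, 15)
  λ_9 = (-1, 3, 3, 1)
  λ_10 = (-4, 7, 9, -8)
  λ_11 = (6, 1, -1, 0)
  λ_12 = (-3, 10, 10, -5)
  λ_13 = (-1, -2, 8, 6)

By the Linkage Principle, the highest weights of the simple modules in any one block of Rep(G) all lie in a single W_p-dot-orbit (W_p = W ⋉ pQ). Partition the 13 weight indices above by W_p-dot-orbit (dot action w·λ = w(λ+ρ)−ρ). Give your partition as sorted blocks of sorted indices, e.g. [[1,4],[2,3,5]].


Type A_4, rank 4, |W|=120; reorder rows/cols to standard.

Folding the 13 weights λ_j+ρ into Ā_11 (reps in the given 4-coord order):

  1: (7, 2, 0, 1);  2: (0, 4, 4, 2);  3: (4, 0, 0, 2);  4: (0, 4, 4, 2);  5: (4, 0, 0, 2);  6: (0, 2, 6, 0);  7: (1, 2, 6, 1);  8: (4, 0, 0, 2);  9: (0, 4, 4, 2);  10: (7, 2, 0, 1);  11: (7, 2, 0, 1);  12: (4, 0, 0, 2);  13: (0, 4, 4, 2)

These 13 weights hit 5 W_11-dot-orbits; sizes (3, 4, 4, 1, 1):

[[1, 10, 11], [2, 4, 9, 13], [3, 5, 8, 12], [6], [7]]


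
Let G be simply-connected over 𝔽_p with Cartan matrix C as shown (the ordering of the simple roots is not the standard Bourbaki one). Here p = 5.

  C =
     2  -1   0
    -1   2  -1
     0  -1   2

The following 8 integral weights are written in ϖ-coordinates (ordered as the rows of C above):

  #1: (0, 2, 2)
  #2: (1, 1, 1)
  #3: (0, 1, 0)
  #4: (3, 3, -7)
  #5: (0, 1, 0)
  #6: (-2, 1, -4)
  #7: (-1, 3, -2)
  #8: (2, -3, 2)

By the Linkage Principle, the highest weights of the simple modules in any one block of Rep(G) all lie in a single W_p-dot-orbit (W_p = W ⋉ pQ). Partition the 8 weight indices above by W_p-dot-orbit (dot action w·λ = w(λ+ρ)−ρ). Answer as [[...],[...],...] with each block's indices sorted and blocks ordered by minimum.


Root system A_3: the 3×3 matrix C matches after relabeling.

λ_j+ρ reflected into Ā_5 (⟨·,θ^∨⟩≤5); 3-tuples as given:

  [1] (1, 2, 1) · [2] (1, 2, 1) · [3] (1, 2, 1) · [4] (1, 1, 1) · [5] (1, 2, 1) · [6] (1, 1, 1) · [7] (0, 3, 1) · [8] (1, 2, 1)

The 8 indices split into 3 linkage classes (same alcove rep ⇔ same W_5-dot-orbit):

[[1, 2, 3, 5, 8], [4, 6], [7]]


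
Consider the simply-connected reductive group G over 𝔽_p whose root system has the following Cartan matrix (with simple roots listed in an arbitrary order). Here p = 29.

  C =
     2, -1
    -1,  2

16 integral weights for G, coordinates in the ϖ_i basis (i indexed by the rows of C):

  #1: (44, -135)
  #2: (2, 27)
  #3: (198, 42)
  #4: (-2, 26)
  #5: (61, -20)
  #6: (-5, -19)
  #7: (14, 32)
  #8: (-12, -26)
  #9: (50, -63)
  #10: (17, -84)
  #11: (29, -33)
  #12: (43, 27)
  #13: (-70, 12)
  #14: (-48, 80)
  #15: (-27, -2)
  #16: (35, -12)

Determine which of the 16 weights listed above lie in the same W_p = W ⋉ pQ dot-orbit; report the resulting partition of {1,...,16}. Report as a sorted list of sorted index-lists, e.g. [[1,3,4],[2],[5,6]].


C ↔ A_2 under row/col permutation; |W(A_2)| = 6.

Each λ_j+ρ reduced to Ā_29; 2-tuples below use C's row order:

  1: (16, 11);  2: (1, 26);  3: (4, 10);  4: (1, 26);  5: (4, 10);  6: (18, 4);  7: (4, 10);  8: (18, 4);  9: (18, 4);  10: (18, 4);  11: (1, 26);  12: (14, 1);  13: (16, 11);  14: (18, 5);  15: (1, 26);  16: (18, 4)

These 16 weights hit 6 W_29-dot-orbits; sizes (2, 4, 3, 5, 1, 1):

[[1, 13], [2, 4, 11, 15], [3, 5, 7], [6, 8, 9, 10, 16], [12], [14]]


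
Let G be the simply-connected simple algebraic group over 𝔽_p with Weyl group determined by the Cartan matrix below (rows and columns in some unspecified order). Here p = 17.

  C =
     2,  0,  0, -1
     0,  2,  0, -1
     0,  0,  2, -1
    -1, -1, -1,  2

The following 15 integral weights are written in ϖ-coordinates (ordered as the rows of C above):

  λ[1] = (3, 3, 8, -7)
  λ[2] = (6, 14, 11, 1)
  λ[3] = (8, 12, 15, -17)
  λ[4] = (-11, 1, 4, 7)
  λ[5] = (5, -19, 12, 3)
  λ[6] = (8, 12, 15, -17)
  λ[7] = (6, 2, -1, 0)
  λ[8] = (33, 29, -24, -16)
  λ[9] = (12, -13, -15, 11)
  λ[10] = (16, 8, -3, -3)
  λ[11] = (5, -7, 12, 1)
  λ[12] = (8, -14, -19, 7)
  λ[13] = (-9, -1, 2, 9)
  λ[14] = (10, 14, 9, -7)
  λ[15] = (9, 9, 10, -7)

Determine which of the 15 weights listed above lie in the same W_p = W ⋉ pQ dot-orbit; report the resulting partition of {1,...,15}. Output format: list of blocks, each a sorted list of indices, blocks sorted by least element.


Cartan matrix: type D_4 (|W|=192); un-permuting the 4 rows.

W_17-reps of the 15 weights in Ā_17 (same 4-coord order as C):

  [1] (2, 2, 3, 2) · [2] (8, 0, 3, 2) · [3] (7, 3, 0, 1) · [4] (8, 0, 3, 2) · [5] (7, 3, 0, 1) · [6] (7, 3, 0, 1) · [7] (7, 3, 0, 1) · [8] (2, 2, 9, 0) · [9] (1, 2, 0, 3) · [10] (8, 0, 3, 2) · [11] (2, 2, 9, 0) · [12] (7, 3, 0, 1) · [13] (8, 0, 3, 2) · [14] (2, 2, 3, 2) · [15] (2, 2, 3, 2)

These 15 weights hit 5 W_17-dot-orbits; sizes (3, 4, 5, 2, 1):

[[1, 14, 15], [2, 4, 10, 13], [3, 5, 6, 7, 12], [8, 11], [9]]


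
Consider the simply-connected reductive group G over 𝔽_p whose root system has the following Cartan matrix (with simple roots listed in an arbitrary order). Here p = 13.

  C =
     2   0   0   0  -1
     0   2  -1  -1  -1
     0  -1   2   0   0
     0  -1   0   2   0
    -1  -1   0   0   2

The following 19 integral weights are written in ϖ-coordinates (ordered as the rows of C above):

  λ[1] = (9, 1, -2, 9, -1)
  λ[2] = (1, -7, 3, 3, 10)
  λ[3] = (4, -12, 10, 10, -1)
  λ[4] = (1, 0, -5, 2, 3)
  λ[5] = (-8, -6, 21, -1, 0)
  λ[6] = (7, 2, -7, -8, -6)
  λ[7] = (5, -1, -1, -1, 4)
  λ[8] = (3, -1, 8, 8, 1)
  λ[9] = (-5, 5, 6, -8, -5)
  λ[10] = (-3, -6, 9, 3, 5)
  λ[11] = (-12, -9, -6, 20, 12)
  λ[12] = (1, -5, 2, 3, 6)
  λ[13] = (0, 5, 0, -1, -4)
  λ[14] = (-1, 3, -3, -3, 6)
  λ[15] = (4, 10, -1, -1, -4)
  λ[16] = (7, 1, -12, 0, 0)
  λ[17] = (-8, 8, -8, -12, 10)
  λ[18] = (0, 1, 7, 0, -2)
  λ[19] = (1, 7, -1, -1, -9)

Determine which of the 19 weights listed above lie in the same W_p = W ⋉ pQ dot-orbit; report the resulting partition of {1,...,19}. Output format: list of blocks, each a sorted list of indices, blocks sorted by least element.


Dynkin diagram of C (from the 8 off-diagonal −1 entries): D_5.

λ_j+ρ reflected into Ā_13 (⟨·,θ^∨⟩≤13); 5-tuples as given:

  1: (0, 1, 8, 1, 1) · 2: (0, 0, 2, 2, 2) · 3: (6, 0, 0, 0, 2) · 4: (2, 3, 1, 0, 1) · 5: (1, 0, 2, 2, 4) · 6: (2, 3, 1, 0, 1) · 7: (6, 0, 0, 0, 2) · 8: (0, 0, 2, 2, 2) · 9: (1, 0, 2, 2, 4) · 10: (0, 2, 5, 1, 1) · 11: (6, 0, 0, 0, 2) · 12: (2, 3, 1, 0, 1) · 13: (2, 3, 1, 0, 1) · 14: (0, 0, 2, 2, 2) · 15: (6, 0, 0, 0, 2) · 16: (0, 2, 5, 1, 1) · 17: (0, 0, 2, 2, 2) · 18: (0, 1, 8, 1, 1) · 19: (6, 0, 0, 0, 2)

The 19 indices split into 6 linkage classes (same alcove rep ⇔ same W_13-dot-orbit):

[[1, 18], [2, 8, 14, 17], [3, 7, 11, 15, 19], [4, 6, 12, 13], [5, 9], [10, 16]]
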